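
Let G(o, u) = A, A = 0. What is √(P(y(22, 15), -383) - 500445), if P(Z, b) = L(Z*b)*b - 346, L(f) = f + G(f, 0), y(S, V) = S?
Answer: √2726367 ≈ 1651.2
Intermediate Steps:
G(o, u) = 0
L(f) = f (L(f) = f + 0 = f)
P(Z, b) = -346 + Z*b² (P(Z, b) = (Z*b)*b - 346 = Z*b² - 346 = -346 + Z*b²)
√(P(y(22, 15), -383) - 500445) = √((-346 + 22*(-383)²) - 500445) = √((-346 + 22*146689) - 500445) = √((-346 + 3227158) - 500445) = √(3226812 - 500445) = √2726367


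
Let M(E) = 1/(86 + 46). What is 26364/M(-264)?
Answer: 3480048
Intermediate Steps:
M(E) = 1/132
26364/M(-264) = 26364/(1/132) = 26364*132 = 3480048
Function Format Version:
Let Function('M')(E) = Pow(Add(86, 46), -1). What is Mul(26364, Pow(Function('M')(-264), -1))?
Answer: 3480048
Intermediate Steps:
Function('M')(E) = Rational(1, 132) (Function('M')(E) = Pow(132, -1) = Rational(1, 132))
Mul(26364, Pow(Function('M')(-264), -1)) = Mul(26364, Pow(Rational(1, 132), -1)) = Mul(26364, 132) = 3480048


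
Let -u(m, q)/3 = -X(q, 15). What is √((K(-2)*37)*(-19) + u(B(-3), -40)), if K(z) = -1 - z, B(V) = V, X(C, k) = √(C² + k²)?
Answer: √(-703 + 15*√73) ≈ 23.976*I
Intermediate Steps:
u(m, q) = 3*√(225 + q²) (u(m, q) = -(-3)*√(q² + 15²) = -(-3)*√(q² + 225) = -(-3)*√(225 + q²) = 3*√(225 + q²))
√((K(-2)*37)*(-19) + u(B(-3), -40)) = √(((-1 - 1*(-2))*37)*(-19) + 3*√(225 + (-40)²)) = √(((-1 + 2)*37)*(-19) + 3*√(225 + 1600)) = √((1*37)*(-19) + 3*√1825) = √(37*(-19) + 3*(5*√73)) = √(-703 + 15*√73)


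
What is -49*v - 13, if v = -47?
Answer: 2290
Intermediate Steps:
-49*v - 13 = -49*(-47) - 13 = 2303 - 13 = 2290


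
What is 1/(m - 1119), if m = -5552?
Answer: -1/6671 ≈ -0.00014990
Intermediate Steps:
1/(m - 1119) = 1/(-5552 - 1119) = 1/(-6671) = -1/6671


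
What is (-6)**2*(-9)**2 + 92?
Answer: 3008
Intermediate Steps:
(-6)**2*(-9)**2 + 92 = 36*81 + 92 = 2916 + 92 = 3008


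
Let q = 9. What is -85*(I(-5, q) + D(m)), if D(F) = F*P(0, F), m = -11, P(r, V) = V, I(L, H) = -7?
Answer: -9690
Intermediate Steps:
D(F) = F**2 (D(F) = F*F = F**2)
-85*(I(-5, q) + D(m)) = -85*(-7 + (-11)**2) = -85*(-7 + 121) = -85*114 = -9690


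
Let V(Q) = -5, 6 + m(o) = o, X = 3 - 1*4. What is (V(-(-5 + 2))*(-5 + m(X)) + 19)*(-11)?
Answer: -869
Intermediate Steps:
X = -1 (X = 3 - 4 = -1)
m(o) = -6 + o
(V(-(-5 + 2))*(-5 + m(X)) + 19)*(-11) = (-5*(-5 + (-6 - 1)) + 19)*(-11) = (-5*(-5 - 7) + 19)*(-11) = (-5*(-12) + 19)*(-11) = (60 + 19)*(-11) = 79*(-11) = -869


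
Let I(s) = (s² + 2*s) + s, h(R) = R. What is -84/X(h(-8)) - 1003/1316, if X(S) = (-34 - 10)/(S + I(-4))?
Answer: -121577/14476 ≈ -8.3985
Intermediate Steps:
I(s) = s² + 3*s
X(S) = -44/(4 + S) (X(S) = (-34 - 10)/(S - 4*(3 - 4)) = -44/(S - 4*(-1)) = -44/(S + 4) = -44/(4 + S))
-84/X(h(-8)) - 1003/1316 = -84/((-44/(4 - 8))) - 1003/1316 = -84/((-44/(-4))) - 1003*1/1316 = -84/((-44*(-¼))) - 1003/1316 = -84/11 - 1003/1316 = -121577/14476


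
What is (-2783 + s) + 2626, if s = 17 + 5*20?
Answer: -40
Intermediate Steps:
s = 117 (s = 17 + 100 = 117)
(-2783 + s) + 2626 = (-2783 + 117) + 2626 = -2666 + 2626 = -40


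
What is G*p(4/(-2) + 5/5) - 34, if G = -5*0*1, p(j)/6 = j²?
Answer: -34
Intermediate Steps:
p(j) = 6*j²
G = 0 (G = 0*1 = 0)
G*p(4/(-2) + 5/5) - 34 = 0*(6*(4/(-2) + 5/5)²) - 34 = 0*(6*(4*(-½) + 5*(⅕))²) - 34 = 0*(6*(-2 + 1)²) - 34 = 0*(6*(-1)²) - 34 = 0*(6*1) - 34 = 0*6 - 34 = 0 - 34 = -34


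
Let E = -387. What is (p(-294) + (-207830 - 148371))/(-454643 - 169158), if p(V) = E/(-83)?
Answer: 29564296/51775483 ≈ 0.57101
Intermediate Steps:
p(V) = 387/83 (p(V) = -387/(-83) = -387*(-1/83) = 387/83)
(p(-294) + (-207830 - 148371))/(-454643 - 169158) = (387/83 + (-207830 - 148371))/(-454643 - 169158) = (387/83 - 356201)/(-623801) = -29564296/83*(-1/623801) = 29564296/51775483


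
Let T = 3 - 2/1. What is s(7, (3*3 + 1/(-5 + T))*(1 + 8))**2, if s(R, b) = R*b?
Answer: 4862025/16 ≈ 3.0388e+5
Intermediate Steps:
T = 1 (T = 3 - 2*1 = 3 - 2 = 1)
s(7, (3*3 + 1/(-5 + T))*(1 + 8))**2 = (7*((3*3 + 1/(-5 + 1))*(1 + 8)))**2 = (7*((9 + 1/(-4))*9))**2 = (7*((9 - 1/4)*9))**2 = (7*((35/4)*9))**2 = (7*(315/4))**2 = (2205/4)**2 = 4862025/16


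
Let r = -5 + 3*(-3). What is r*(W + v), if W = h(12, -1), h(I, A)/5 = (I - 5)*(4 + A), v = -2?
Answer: -1442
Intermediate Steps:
h(I, A) = 5*(-5 + I)*(4 + A) (h(I, A) = 5*((I - 5)*(4 + A)) = 5*((-5 + I)*(4 + A)) = 5*(-5 + I)*(4 + A))
W = 105 (W = -100 - 25*(-1) + 20*12 + 5*(-1)*12 = -100 + 25 + 240 - 60 = 105)
r = -14 (r = -5 - 9 = -14)
r*(W + v) = -14*(105 - 2) = -14*103 = -1442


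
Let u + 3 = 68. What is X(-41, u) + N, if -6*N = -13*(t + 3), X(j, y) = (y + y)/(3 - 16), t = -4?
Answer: -73/6 ≈ -12.167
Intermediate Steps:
u = 65 (u = -3 + 68 = 65)
X(j, y) = -2*y/13 (X(j, y) = (2*y)/(-13) = (2*y)*(-1/13) = -2*y/13)
N = -13/6 (N = -(-13)*(-4 + 3)/6 = -(-13)*(-1)/6 = -⅙*13 = -13/6 ≈ -2.1667)
X(-41, u) + N = -2/13*65 - 13/6 = -10 - 13/6 = -73/6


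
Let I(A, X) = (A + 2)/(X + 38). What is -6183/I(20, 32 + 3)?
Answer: -451359/22 ≈ -20516.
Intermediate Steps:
I(A, X) = (2 + A)/(38 + X)
-6183/I(20, 32 + 3) = -6183*(38 + (32 + 3))/(2 + 20) = -6183/(22/(38 + 35)) = -6183/(22/73) = -6183/((1/73)*22) = -6183/22/73 = -6183*73/22 = -451359/22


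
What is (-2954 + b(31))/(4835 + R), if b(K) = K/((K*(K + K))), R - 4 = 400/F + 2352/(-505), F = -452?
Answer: -10451283555/17100918058 ≈ -0.61115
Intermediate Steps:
R = -88016/57065 (R = 4 + (400/(-452) + 2352/(-505)) = 4 + (400*(-1/452) + 2352*(-1/505)) = 4 + (-100/113 - 2352/505) = 4 - 316276/57065 = -88016/57065 ≈ -1.5424)
b(K) = 1/(2*K) (b(K) = K/((K*(2*K))) = K/((2*K²)) = K*(1/(2*K²)) = 1/(2*K))
(-2954 + b(31))/(4835 + R) = (-2954 + (½)/31)/(4835 - 88016/57065) = (-2954 + (½)*(1/31))/(275821259/57065) = (-2954 + 1/62)*(57065/275821259) = -183147/62*57065/275821259 = -10451283555/17100918058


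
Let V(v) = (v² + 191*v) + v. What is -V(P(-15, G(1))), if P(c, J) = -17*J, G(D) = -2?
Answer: -7684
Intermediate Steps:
V(v) = v² + 192*v
-V(P(-15, G(1))) = -(-17*(-2))*(192 - 17*(-2)) = -34*(192 + 34) = -34*226 = -1*7684 = -7684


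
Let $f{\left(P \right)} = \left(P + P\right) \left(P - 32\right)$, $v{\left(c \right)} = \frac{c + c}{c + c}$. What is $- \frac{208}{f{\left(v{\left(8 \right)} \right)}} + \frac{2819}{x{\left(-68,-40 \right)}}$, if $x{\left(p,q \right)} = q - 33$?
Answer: $- \frac{79797}{2263} \approx -35.262$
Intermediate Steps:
$x{\left(p,q \right)} = -33 + q$
$v{\left(c \right)} = 1$ ($v{\left(c \right)} = \frac{2 c}{2 c} = 2 c \frac{1}{2 c} = 1$)
$f{\left(P \right)} = 2 P \left(-32 + P\right)$
$- \frac{208}{f{\left(v{\left(8 \right)} \right)}} + \frac{2819}{x{\left(-68,-40 \right)}} = - \frac{208}{2 \cdot 1 \left(-32 + 1\right)} + \frac{2819}{-33 - 40} = - \frac{208}{2 \cdot 1 \left(-31\right)} + \frac{2819}{-73} = - \frac{208}{-62} + 2819 \left(- \frac{1}{73}\right) = \left(-208\right) \left(- \frac{1}{62}\right) - \frac{2819}{73} = \frac{104}{31} - \frac{2819}{73} = - \frac{79797}{2263}$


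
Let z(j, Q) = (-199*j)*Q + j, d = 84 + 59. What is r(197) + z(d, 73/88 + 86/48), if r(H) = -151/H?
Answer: -87999427/1182 ≈ -74450.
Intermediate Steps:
d = 143
z(j, Q) = j - 199*Q*j (z(j, Q) = -199*Q*j + j = j - 199*Q*j)
r(197) + z(d, 73/88 + 86/48) = -151/197 + 143*(1 - 199*(73/88 + 86/48)) = -151*1/197 + 143*(1 - 199*(73*(1/88) + 86*(1/48))) = -151/197 + 143*(1 - 199*(73/88 + 43/24)) = -151/197 + 143*(1 - 199*173/66) = -151/197 + 143*(1 - 34427/66) = -151/197 + 143*(-34361/66) = -151/197 - 446693/6 = -87999427/1182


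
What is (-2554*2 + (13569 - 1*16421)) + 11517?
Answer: 3557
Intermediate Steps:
(-2554*2 + (13569 - 1*16421)) + 11517 = (-5108 + (13569 - 16421)) + 11517 = (-5108 - 2852) + 11517 = -7960 + 11517 = 3557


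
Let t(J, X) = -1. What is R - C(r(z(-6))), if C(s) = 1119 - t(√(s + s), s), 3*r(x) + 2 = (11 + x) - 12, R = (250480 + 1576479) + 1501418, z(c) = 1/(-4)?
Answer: 3327257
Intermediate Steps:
z(c) = -¼ (z(c) = 1*(-¼) = -¼)
R = 3328377 (R = 1826959 + 1501418 = 3328377)
r(x) = -1 + x/3 (r(x) = -⅔ + ((11 + x) - 12)/3 = -⅔ + (-1 + x)/3 = -⅔ + (-⅓ + x/3) = -1 + x/3)
C(s) = 1120 (C(s) = 1119 - 1*(-1) = 1119 + 1 = 1120)
R - C(r(z(-6))) = 3328377 - 1*1120 = 3328377 - 1120 = 3327257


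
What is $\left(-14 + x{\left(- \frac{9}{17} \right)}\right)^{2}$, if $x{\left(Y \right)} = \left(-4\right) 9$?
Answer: $2500$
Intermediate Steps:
$x{\left(Y \right)} = -36$
$\left(-14 + x{\left(- \frac{9}{17} \right)}\right)^{2} = \left(-14 - 36\right)^{2} = \left(-50\right)^{2} = 2500$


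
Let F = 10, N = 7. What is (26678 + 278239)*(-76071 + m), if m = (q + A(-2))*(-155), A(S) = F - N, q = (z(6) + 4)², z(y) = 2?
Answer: -25038564372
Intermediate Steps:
q = 36 (q = (2 + 4)² = 6² = 36)
A(S) = 3 (A(S) = 10 - 1*7 = 10 - 7 = 3)
m = -6045 (m = (36 + 3)*(-155) = 39*(-155) = -6045)
(26678 + 278239)*(-76071 + m) = (26678 + 278239)*(-76071 - 6045) = 304917*(-82116) = -25038564372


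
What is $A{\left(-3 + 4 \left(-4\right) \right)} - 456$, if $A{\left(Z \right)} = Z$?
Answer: $-475$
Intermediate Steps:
$A{\left(-3 + 4 \left(-4\right) \right)} - 456 = \left(-3 + 4 \left(-4\right)\right) - 456 = \left(-3 - 16\right) - 456 = -19 - 456 = -475$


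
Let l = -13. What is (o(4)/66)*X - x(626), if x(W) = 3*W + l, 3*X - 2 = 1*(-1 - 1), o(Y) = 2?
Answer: -1865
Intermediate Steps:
X = 0 (X = ⅔ + (1*(-1 - 1))/3 = ⅔ + (1*(-2))/3 = ⅔ + (⅓)*(-2) = ⅔ - ⅔ = 0)
x(W) = -13 + 3*W (x(W) = 3*W - 13 = -13 + 3*W)
(o(4)/66)*X - x(626) = (2/66)*0 - (-13 + 3*626) = (2*(1/66))*0 - (-13 + 1878) = (1/33)*0 - 1*1865 = 0 - 1865 = -1865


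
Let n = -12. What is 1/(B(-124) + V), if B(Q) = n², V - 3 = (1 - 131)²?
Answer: 1/17047 ≈ 5.8661e-5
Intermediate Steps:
V = 16903 (V = 3 + (1 - 131)² = 3 + (-130)² = 3 + 16900 = 16903)
B(Q) = 144 (B(Q) = (-12)² = 144)
1/(B(-124) + V) = 1/(144 + 16903) = 1/17047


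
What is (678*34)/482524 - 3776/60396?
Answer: -3837161/260201067 ≈ -0.014747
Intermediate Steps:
(678*34)/482524 - 3776/60396 = 23052*(1/482524) - 3776*1/60396 = 5763/120631 - 944/15099 = -3837161/260201067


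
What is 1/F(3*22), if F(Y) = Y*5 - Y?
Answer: 1/264 ≈ 0.0037879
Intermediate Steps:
F(Y) = 4*Y (F(Y) = 5*Y - Y = 4*Y)
1/F(3*22) = 1/(4*(3*22)) = 1/(4*66) = 1/264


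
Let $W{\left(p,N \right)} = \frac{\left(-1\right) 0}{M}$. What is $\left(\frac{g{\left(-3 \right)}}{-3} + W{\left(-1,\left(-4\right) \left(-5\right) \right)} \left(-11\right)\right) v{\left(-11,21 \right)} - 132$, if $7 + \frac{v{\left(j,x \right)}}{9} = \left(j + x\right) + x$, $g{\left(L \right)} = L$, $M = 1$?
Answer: $84$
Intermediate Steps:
$v{\left(j,x \right)} = -63 + 9 j + 18 x$ ($v{\left(j,x \right)} = -63 + 9 \left(\left(j + x\right) + x\right) = -63 + 9 \left(j + 2 x\right) = -63 + \left(9 j + 18 x\right) = -63 + 9 j + 18 x$)
$W{\left(p,N \right)} = 0$ ($W{\left(p,N \right)} = \frac{\left(-1\right) 0}{1} = 0 \cdot 1 = 0$)
$\left(\frac{g{\left(-3 \right)}}{-3} + W{\left(-1,\left(-4\right) \left(-5\right) \right)} \left(-11\right)\right) v{\left(-11,21 \right)} - 132 = \left(- \frac{3}{-3} + 0 \left(-11\right)\right) \left(-63 + 9 \left(-11\right) + 18 \cdot 21\right) - 132 = \left(\left(-3\right) \left(- \frac{1}{3}\right) + 0\right) \left(-63 - 99 + 378\right) - 132 = \left(1 + 0\right) 216 - 132 = 1 \cdot 216 - 132 = 216 - 132 = 84$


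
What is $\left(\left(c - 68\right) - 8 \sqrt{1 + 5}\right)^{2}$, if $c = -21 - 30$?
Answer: $14545 + 1904 \sqrt{6} \approx 19209.0$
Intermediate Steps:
$c = -51$ ($c = -21 - 30 = -51$)
$\left(\left(c - 68\right) - 8 \sqrt{1 + 5}\right)^{2} = \left(\left(-51 - 68\right) - 8 \sqrt{1 + 5}\right)^{2} = \left(-119 - 8 \sqrt{6}\right)^{2}$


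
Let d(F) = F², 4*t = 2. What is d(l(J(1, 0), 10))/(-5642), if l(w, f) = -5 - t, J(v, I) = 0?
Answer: -121/22568 ≈ -0.0053616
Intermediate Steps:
t = ½ (t = (¼)*2 = ½ ≈ 0.50000)
l(w, f) = -11/2 (l(w, f) = -5 - 1*½ = -5 - ½ = -11/2)
d(l(J(1, 0), 10))/(-5642) = (-11/2)²/(-5642) = (121/4)*(-1/5642) = -121/22568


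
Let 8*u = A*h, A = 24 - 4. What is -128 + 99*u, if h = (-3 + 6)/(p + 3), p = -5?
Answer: -1997/4 ≈ -499.25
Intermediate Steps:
h = -3/2 (h = (-3 + 6)/(-5 + 3) = 3/(-2) = 3*(-½) = -3/2 ≈ -1.5000)
A = 20
u = -15/4 (u = (20*(-3/2))/8 = (⅛)*(-30) = -15/4 ≈ -3.7500)
-128 + 99*u = -128 + 99*(-15/4) = -128 - 1485/4 = -1997/4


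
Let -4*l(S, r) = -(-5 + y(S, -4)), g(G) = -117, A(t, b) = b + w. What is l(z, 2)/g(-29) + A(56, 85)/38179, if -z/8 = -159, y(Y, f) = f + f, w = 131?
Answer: 45955/1374444 ≈ 0.033435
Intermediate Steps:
y(Y, f) = 2*f
z = 1272 (z = -8*(-159) = 1272)
A(t, b) = 131 + b (A(t, b) = b + 131 = 131 + b)
l(S, r) = -13/4 (l(S, r) = -(-1)*(-5 + 2*(-4))/4 = -(-1)*(-5 - 8)/4 = -(-1)*(-13)/4 = -1/4*13 = -13/4)
l(z, 2)/g(-29) + A(56, 85)/38179 = -13/4/(-117) + (131 + 85)/38179 = -13/4*(-1/117) + 216*(1/38179) = 1/36 + 216/38179 = 45955/1374444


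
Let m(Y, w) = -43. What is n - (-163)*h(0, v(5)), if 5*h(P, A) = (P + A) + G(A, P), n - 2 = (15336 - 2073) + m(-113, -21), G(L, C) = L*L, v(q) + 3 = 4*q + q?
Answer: 148588/5 ≈ 29718.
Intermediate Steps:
v(q) = -3 + 5*q (v(q) = -3 + (4*q + q) = -3 + 5*q)
G(L, C) = L²
n = 13222 (n = 2 + ((15336 - 2073) - 43) = 2 + (13263 - 43) = 2 + 13220 = 13222)
h(P, A) = A/5 + P/5 + A²/5 (h(P, A) = ((P + A) + A²)/5 = ((A + P) + A²)/5 = (A + P + A²)/5 = A/5 + P/5 + A²/5)
n - (-163)*h(0, v(5)) = 13222 - (-163)*((-3 + 5*5)/5 + (⅕)*0 + (-3 + 5*5)²/5) = 13222 - (-163)*((-3 + 25)/5 + 0 + (-3 + 25)²/5) = 13222 - (-163)*((⅕)*22 + 0 + (⅕)*22²) = 13222 - (-163)*(22/5 + 0 + (⅕)*484) = 13222 - (-163)*(22/5 + 0 + 484/5) = 13222 - (-163)*506/5 = 13222 - 1*(-82478/5) = 13222 + 82478/5 = 148588/5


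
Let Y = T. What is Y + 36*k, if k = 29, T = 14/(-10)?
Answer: 5213/5 ≈ 1042.6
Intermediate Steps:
T = -7/5 (T = 14*(-1/10) = -7/5 ≈ -1.4000)
Y = -7/5 ≈ -1.4000
Y + 36*k = -7/5 + 36*29 = -7/5 + 1044 = 5213/5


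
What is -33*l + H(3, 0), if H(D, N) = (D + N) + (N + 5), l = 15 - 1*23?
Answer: 272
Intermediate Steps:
l = -8 (l = 15 - 23 = -8)
H(D, N) = 5 + D + 2*N (H(D, N) = (D + N) + (5 + N) = 5 + D + 2*N)
-33*l + H(3, 0) = -33*(-8) + (5 + 3 + 2*0) = 264 + (5 + 3 + 0) = 264 + 8 = 272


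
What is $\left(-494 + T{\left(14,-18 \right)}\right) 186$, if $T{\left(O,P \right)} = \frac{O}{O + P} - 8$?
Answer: $-94023$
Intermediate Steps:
$T{\left(O,P \right)} = -8 + \frac{O}{O + P}$ ($T{\left(O,P \right)} = \frac{O}{O + P} - 8 = -8 + \frac{O}{O + P}$)
$\left(-494 + T{\left(14,-18 \right)}\right) 186 = \left(-494 + \frac{\left(-8\right) \left(-18\right) - 98}{14 - 18}\right) 186 = \left(-494 + \frac{144 - 98}{-4}\right) 186 = \left(-494 - \frac{23}{2}\right) 186 = \left(- \frac{1011}{2}\right) 186 = -94023$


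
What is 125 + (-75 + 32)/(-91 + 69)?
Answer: 2793/22 ≈ 126.95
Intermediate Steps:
125 + (-75 + 32)/(-91 + 69) = 125 - 43/(-22) = 125 - 1/22*(-43) = 125 + 43/22 = 2793/22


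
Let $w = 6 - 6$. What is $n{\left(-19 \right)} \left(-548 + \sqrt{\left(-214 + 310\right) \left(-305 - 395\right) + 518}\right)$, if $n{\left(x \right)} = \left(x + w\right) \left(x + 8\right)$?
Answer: $-114532 + 209 i \sqrt{66682} \approx -1.1453 \cdot 10^{5} + 53970.0 i$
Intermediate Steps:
$w = 0$ ($w = 6 - 6 = 0$)
$n{\left(x \right)} = x \left(8 + x\right)$ ($n{\left(x \right)} = \left(x + 0\right) \left(x + 8\right) = x \left(8 + x\right)$)
$n{\left(-19 \right)} \left(-548 + \sqrt{\left(-214 + 310\right) \left(-305 - 395\right) + 518}\right) = - 19 \left(8 - 19\right) \left(-548 + \sqrt{\left(-214 + 310\right) \left(-305 - 395\right) + 518}\right) = \left(-19\right) \left(-11\right) \left(-548 + \sqrt{96 \left(-700\right) + 518}\right) = 209 \left(-548 + \sqrt{-67200 + 518}\right) = 209 \left(-548 + \sqrt{-66682}\right) = 209 \left(-548 + i \sqrt{66682}\right) = -114532 + 209 i \sqrt{66682}$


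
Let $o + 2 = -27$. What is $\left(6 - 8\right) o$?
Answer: $58$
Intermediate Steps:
$o = -29$ ($o = -2 - 27 = -29$)
$\left(6 - 8\right) o = \left(6 - 8\right) \left(-29\right) = \left(-2\right) \left(-29\right) = 58$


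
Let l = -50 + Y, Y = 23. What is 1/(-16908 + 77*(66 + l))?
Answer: -1/13905 ≈ -7.1917e-5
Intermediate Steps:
l = -27 (l = -50 + 23 = -27)
1/(-16908 + 77*(66 + l)) = 1/(-16908 + 77*(66 - 27)) = 1/(-16908 + 77*39) = 1/(-16908 + 3003) = 1/(-13905) = -1/13905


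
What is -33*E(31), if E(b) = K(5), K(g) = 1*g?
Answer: -165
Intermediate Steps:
K(g) = g
E(b) = 5
-33*E(31) = -33*5 = -165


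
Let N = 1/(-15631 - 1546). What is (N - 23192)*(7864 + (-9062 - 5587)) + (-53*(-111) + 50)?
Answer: 2703035474366/17177 ≈ 1.5736e+8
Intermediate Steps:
N = -1/17177 (N = 1/(-17177) = -1/17177 ≈ -5.8217e-5)
(N - 23192)*(7864 + (-9062 - 5587)) + (-53*(-111) + 50) = (-1/17177 - 23192)*(7864 + (-9062 - 5587)) + (-53*(-111) + 50) = -398368985*(7864 - 14649)/17177 + (5883 + 50) = -398368985/17177*(-6785) + 5933 = 2702933563225/17177 + 5933 = 2703035474366/17177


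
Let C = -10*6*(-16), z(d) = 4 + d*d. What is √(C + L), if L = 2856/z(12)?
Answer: 3*√148962/37 ≈ 31.294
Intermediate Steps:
z(d) = 4 + d²
L = 714/37 (L = 2856/(4 + 12²) = 2856/(4 + 144) = 2856/148 = 2856*(1/148) = 714/37 ≈ 19.297)
C = 960 (C = -60*(-16) = 960)
√(C + L) = √(960 + 714/37) = √(36234/37) = 3*√148962/37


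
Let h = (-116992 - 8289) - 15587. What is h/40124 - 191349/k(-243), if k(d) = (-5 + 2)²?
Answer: -30472044/1433 ≈ -21265.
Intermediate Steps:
k(d) = 9 (k(d) = (-3)² = 9)
h = -140868 (h = -125281 - 15587 = -140868)
h/40124 - 191349/k(-243) = -140868/40124 - 191349/9 = -140868*1/40124 - 191349*⅑ = -5031/1433 - 21261 = -30472044/1433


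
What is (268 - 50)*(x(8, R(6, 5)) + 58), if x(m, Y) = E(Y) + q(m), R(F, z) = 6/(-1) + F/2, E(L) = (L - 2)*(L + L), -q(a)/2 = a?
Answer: 15696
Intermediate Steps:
q(a) = -2*a
E(L) = 2*L*(-2 + L) (E(L) = (-2 + L)*(2*L) = 2*L*(-2 + L))
R(F, z) = -6 + F/2 (R(F, z) = 6*(-1) + F*(½) = -6 + F/2)
x(m, Y) = -2*m + 2*Y*(-2 + Y) (x(m, Y) = 2*Y*(-2 + Y) - 2*m = -2*m + 2*Y*(-2 + Y))
(268 - 50)*(x(8, R(6, 5)) + 58) = (268 - 50)*((-2*8 + 2*(-6 + (½)*6)*(-2 + (-6 + (½)*6))) + 58) = 218*((-16 + 2*(-6 + 3)*(-2 + (-6 + 3))) + 58) = 218*((-16 + 2*(-3)*(-2 - 3)) + 58) = 218*((-16 + 2*(-3)*(-5)) + 58) = 218*((-16 + 30) + 58) = 218*(14 + 58) = 218*72 = 15696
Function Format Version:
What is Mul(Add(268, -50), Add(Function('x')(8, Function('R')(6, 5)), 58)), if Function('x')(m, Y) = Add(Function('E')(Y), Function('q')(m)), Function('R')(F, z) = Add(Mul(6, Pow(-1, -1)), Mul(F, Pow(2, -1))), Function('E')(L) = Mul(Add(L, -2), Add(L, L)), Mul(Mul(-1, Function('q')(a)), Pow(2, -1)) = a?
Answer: 15696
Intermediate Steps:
Function('q')(a) = Mul(-2, a)
Function('E')(L) = Mul(2, L, Add(-2, L)) (Function('E')(L) = Mul(Add(-2, L), Mul(2, L)) = Mul(2, L, Add(-2, L)))
Function('R')(F, z) = Add(-6, Mul(Rational(1, 2), F)) (Function('R')(F, z) = Add(Mul(6, -1), Mul(F, Rational(1, 2))) = Add(-6, Mul(Rational(1, 2), F)))
Function('x')(m, Y) = Add(Mul(-2, m), Mul(2, Y, Add(-2, Y))) (Function('x')(m, Y) = Add(Mul(2, Y, Add(-2, Y)), Mul(-2, m)) = Add(Mul(-2, m), Mul(2, Y, Add(-2, Y))))
Mul(Add(268, -50), Add(Function('x')(8, Function('R')(6, 5)), 58)) = Mul(Add(268, -50), Add(Add(Mul(-2, 8), Mul(2, Add(-6, Mul(Rational(1, 2), 6)), Add(-2, Add(-6, Mul(Rational(1, 2), 6))))), 58)) = Mul(218, Add(Add(-16, Mul(2, Add(-6, 3), Add(-2, Add(-6, 3)))), 58)) = Mul(218, Add(Add(-16, Mul(2, -3, Add(-2, -3))), 58)) = Mul(218, Add(Add(-16, Mul(2, -3, -5)), 58)) = Mul(218, Add(Add(-16, 30), 58)) = Mul(218, Add(14, 58)) = Mul(218, 72) = 15696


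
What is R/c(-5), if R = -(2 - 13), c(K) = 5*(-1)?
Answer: -11/5 ≈ -2.2000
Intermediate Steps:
c(K) = -5
R = 11 (R = -1*(-11) = 11)
R/c(-5) = 11/(-5) = 11*(-⅕) = -11/5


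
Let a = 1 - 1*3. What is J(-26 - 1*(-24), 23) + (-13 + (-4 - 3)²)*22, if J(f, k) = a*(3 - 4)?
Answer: 794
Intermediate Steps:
a = -2 (a = 1 - 3 = -2)
J(f, k) = 2 (J(f, k) = -2*(3 - 4) = -2*(-1) = 2)
J(-26 - 1*(-24), 23) + (-13 + (-4 - 3)²)*22 = 2 + (-13 + (-4 - 3)²)*22 = 2 + (-13 + (-7)²)*22 = 2 + (-13 + 49)*22 = 2 + 36*22 = 2 + 792 = 794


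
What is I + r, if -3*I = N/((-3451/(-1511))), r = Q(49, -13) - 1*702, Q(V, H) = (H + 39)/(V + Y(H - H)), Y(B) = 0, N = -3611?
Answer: -12642641/72471 ≈ -174.45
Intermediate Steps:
Q(V, H) = (39 + H)/V (Q(V, H) = (H + 39)/(V + 0) = (39 + H)/V)
r = -34372/49 (r = (39 - 13)/49 - 1*702 = (1/49)*26 - 702 = 26/49 - 702 = -34372/49 ≈ -701.47)
I = 5456221/10353 (I = -(-3611)/(3*((-3451/(-1511)))) = -(-3611)/(3*((-3451*(-1/1511)))) = -(-3611)/(3*3451/1511) = -(-3611)*1511/(3*3451) = -1/3*(-5456221/3451) = 5456221/10353 ≈ 527.02)
I + r = 5456221/10353 - 34372/49 = -12642641/72471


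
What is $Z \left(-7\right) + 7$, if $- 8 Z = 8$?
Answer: $14$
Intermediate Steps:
$Z = -1$ ($Z = \left(- \frac{1}{8}\right) 8 = -1$)
$Z \left(-7\right) + 7 = \left(-1\right) \left(-7\right) + 7 = 7 + 7 = 14$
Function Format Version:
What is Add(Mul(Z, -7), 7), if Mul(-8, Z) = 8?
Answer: 14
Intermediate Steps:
Z = -1 (Z = Mul(Rational(-1, 8), 8) = -1)
Add(Mul(Z, -7), 7) = Add(Mul(-1, -7), 7) = Add(7, 7) = 14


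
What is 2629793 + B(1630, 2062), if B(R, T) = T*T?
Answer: 6881637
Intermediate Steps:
B(R, T) = T²
2629793 + B(1630, 2062) = 2629793 + 2062² = 2629793 + 4251844 = 6881637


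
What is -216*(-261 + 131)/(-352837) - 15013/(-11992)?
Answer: 4960406521/4231221304 ≈ 1.1723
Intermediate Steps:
-216*(-261 + 131)/(-352837) - 15013/(-11992) = -216*(-130)*(-1/352837) - 15013*(-1/11992) = 28080*(-1/352837) + 15013/11992 = -28080/352837 + 15013/11992 = 4960406521/4231221304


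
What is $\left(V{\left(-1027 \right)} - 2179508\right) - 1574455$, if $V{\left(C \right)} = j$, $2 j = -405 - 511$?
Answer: $-3754421$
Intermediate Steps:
$j = -458$ ($j = \frac{-405 - 511}{2} = \frac{1}{2} \left(-916\right) = -458$)
$V{\left(C \right)} = -458$
$\left(V{\left(-1027 \right)} - 2179508\right) - 1574455 = \left(-458 - 2179508\right) - 1574455 = -2179966 - 1574455 = -3754421$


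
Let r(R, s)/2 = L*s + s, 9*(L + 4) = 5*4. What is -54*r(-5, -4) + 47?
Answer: -289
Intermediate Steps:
L = -16/9 (L = -4 + (5*4)/9 = -4 + (1/9)*20 = -4 + 20/9 = -16/9 ≈ -1.7778)
r(R, s) = -14*s/9 (r(R, s) = 2*(-16*s/9 + s) = 2*(-7*s/9) = -14*s/9)
-54*r(-5, -4) + 47 = -(-84)*(-4) + 47 = -54*56/9 + 47 = -336 + 47 = -289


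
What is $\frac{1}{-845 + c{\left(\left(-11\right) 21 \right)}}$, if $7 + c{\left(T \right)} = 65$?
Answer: $- \frac{1}{787} \approx -0.0012706$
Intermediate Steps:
$c{\left(T \right)} = 58$ ($c{\left(T \right)} = -7 + 65 = 58$)
$\frac{1}{-845 + c{\left(\left(-11\right) 21 \right)}} = \frac{1}{-845 + 58} = \frac{1}{-787} = - \frac{1}{787}$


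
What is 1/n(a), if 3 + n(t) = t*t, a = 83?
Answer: 1/6886 ≈ 0.00014522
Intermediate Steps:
n(t) = -3 + t² (n(t) = -3 + t*t = -3 + t²)
1/n(a) = 1/(-3 + 83²) = 1/(-3 + 6889) = 1/6886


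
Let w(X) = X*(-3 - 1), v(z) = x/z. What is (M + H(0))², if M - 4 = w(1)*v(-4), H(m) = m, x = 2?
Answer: 36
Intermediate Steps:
v(z) = 2/z
w(X) = -4*X (w(X) = X*(-4) = -4*X)
M = 6 (M = 4 + (-4*1)*(2/(-4)) = 4 - 8*(-1)/4 = 4 - 4*(-½) = 4 + 2 = 6)
(M + H(0))² = (6 + 0)² = 6² = 36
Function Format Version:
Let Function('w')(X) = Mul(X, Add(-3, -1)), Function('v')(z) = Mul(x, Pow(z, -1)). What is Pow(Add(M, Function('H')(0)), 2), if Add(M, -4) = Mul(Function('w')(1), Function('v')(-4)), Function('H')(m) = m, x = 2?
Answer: 36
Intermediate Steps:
Function('v')(z) = Mul(2, Pow(z, -1))
Function('w')(X) = Mul(-4, X) (Function('w')(X) = Mul(X, -4) = Mul(-4, X))
M = 6 (M = Add(4, Mul(Mul(-4, 1), Mul(2, Pow(-4, -1)))) = Add(4, Mul(-4, Mul(2, Rational(-1, 4)))) = Add(4, Mul(-4, Rational(-1, 2))) = Add(4, 2) = 6)
Pow(Add(M, Function('H')(0)), 2) = Pow(Add(6, 0), 2) = Pow(6, 2) = 36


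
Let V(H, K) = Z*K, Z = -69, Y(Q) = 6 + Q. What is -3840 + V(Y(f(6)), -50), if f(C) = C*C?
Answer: -390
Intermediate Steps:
f(C) = C**2
V(H, K) = -69*K
-3840 + V(Y(f(6)), -50) = -3840 - 69*(-50) = -3840 + 3450 = -390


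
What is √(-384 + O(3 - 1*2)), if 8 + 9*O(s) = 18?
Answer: I*√3446/3 ≈ 19.568*I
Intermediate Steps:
O(s) = 10/9 (O(s) = -8/9 + (⅑)*18 = -8/9 + 2 = 10/9)
√(-384 + O(3 - 1*2)) = √(-384 + 10/9) = √(-3446/9) = I*√3446/3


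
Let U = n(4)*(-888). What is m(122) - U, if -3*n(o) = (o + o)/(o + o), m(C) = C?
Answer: -174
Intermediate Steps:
n(o) = -⅓ (n(o) = -(o + o)/(3*(o + o)) = -2*o/(3*(2*o)) = -2*o*1/(2*o)/3 = -⅓*1 = -⅓)
U = 296 (U = -⅓*(-888) = 296)
m(122) - U = 122 - 1*296 = 122 - 296 = -174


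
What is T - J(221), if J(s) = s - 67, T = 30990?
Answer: 30836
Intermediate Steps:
J(s) = -67 + s
T - J(221) = 30990 - (-67 + 221) = 30990 - 1*154 = 30990 - 154 = 30836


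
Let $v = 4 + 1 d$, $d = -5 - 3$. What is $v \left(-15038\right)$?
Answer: $60152$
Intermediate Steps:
$d = -8$ ($d = -5 - 3 = -8$)
$v = -4$ ($v = 4 + 1 \left(-8\right) = 4 - 8 = -4$)
$v \left(-15038\right) = \left(-4\right) \left(-15038\right) = 60152$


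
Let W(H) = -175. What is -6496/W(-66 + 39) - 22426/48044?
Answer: 22012091/600550 ≈ 36.653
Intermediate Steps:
-6496/W(-66 + 39) - 22426/48044 = -6496/(-175) - 22426/48044 = -6496*(-1/175) - 22426*1/48044 = 928/25 - 11213/24022 = 22012091/600550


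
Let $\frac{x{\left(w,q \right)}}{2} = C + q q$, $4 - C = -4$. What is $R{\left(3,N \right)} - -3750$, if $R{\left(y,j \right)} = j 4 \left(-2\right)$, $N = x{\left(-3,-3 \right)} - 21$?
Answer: $3646$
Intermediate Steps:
$C = 8$ ($C = 4 - -4 = 4 + 4 = 8$)
$x{\left(w,q \right)} = 16 + 2 q^{2}$ ($x{\left(w,q \right)} = 2 \left(8 + q q\right) = 2 \left(8 + q^{2}\right) = 16 + 2 q^{2}$)
$N = 13$ ($N = \left(16 + 2 \left(-3\right)^{2}\right) - 21 = \left(16 + 2 \cdot 9\right) - 21 = \left(16 + 18\right) - 21 = 34 - 21 = 13$)
$R{\left(y,j \right)} = - 8 j$ ($R{\left(y,j \right)} = 4 j \left(-2\right) = - 8 j$)
$R{\left(3,N \right)} - -3750 = \left(-8\right) 13 - -3750 = -104 + 3750 = 3646$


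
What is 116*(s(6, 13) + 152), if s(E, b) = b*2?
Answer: 20648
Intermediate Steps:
s(E, b) = 2*b
116*(s(6, 13) + 152) = 116*(2*13 + 152) = 116*(26 + 152) = 116*178 = 20648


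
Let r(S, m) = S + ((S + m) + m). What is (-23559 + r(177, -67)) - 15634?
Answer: -38973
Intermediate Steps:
r(S, m) = 2*S + 2*m (r(S, m) = S + (S + 2*m) = 2*S + 2*m)
(-23559 + r(177, -67)) - 15634 = (-23559 + (2*177 + 2*(-67))) - 15634 = (-23559 + (354 - 134)) - 15634 = (-23559 + 220) - 15634 = -23339 - 15634 = -38973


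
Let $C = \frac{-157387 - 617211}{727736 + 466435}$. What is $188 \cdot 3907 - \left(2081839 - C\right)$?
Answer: $- \frac{146266802621}{108561} \approx -1.3473 \cdot 10^{6}$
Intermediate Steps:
$C = - \frac{70418}{108561}$ ($C = - \frac{774598}{1194171} = \left(-774598\right) \frac{1}{1194171} = - \frac{70418}{108561} \approx -0.64865$)
$188 \cdot 3907 - \left(2081839 - C\right) = 188 \cdot 3907 - \left(2081839 - - \frac{70418}{108561}\right) = 734516 - \left(2081839 + \frac{70418}{108561}\right) = 734516 - \frac{226006594097}{108561} = - \frac{146266802621}{108561}$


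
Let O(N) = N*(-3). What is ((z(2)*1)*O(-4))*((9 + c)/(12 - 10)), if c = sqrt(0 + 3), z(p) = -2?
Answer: -108 - 12*sqrt(3) ≈ -128.78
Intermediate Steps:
O(N) = -3*N
c = sqrt(3) ≈ 1.7320
((z(2)*1)*O(-4))*((9 + c)/(12 - 10)) = ((-2*1)*(-3*(-4)))*((9 + sqrt(3))/(12 - 10)) = (-2*12)*((9 + sqrt(3))/2) = -24*(9 + sqrt(3))/2 = -24*(9/2 + sqrt(3)/2) = -108 - 12*sqrt(3)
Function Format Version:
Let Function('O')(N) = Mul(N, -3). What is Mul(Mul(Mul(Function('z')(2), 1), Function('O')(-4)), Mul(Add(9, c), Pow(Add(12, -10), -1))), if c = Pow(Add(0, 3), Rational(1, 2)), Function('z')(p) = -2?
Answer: Add(-108, Mul(-12, Pow(3, Rational(1, 2)))) ≈ -128.78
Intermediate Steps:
Function('O')(N) = Mul(-3, N)
c = Pow(3, Rational(1, 2)) ≈ 1.7320
Mul(Mul(Mul(Function('z')(2), 1), Function('O')(-4)), Mul(Add(9, c), Pow(Add(12, -10), -1))) = Mul(Mul(Mul(-2, 1), Mul(-3, -4)), Mul(Add(9, Pow(3, Rational(1, 2))), Pow(Add(12, -10), -1))) = Mul(Mul(-2, 12), Mul(Add(9, Pow(3, Rational(1, 2))), Pow(2, -1))) = Mul(-24, Mul(Add(9, Pow(3, Rational(1, 2))), Rational(1, 2))) = Mul(-24, Add(Rational(9, 2), Mul(Rational(1, 2), Pow(3, Rational(1, 2))))) = Add(-108, Mul(-12, Pow(3, Rational(1, 2))))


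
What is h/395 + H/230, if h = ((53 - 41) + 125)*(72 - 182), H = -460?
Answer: -3172/79 ≈ -40.152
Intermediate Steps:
h = -15070 (h = (12 + 125)*(-110) = 137*(-110) = -15070)
h/395 + H/230 = -15070/395 - 460/230 = -15070*1/395 - 460*1/230 = -3014/79 - 2 = -3172/79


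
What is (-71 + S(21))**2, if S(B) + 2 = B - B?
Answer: 5329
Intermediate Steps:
S(B) = -2 (S(B) = -2 + (B - B) = -2 + 0 = -2)
(-71 + S(21))**2 = (-71 - 2)**2 = (-73)**2 = 5329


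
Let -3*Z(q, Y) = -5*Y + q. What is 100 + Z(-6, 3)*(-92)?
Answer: -544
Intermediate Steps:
Z(q, Y) = -q/3 + 5*Y/3 (Z(q, Y) = -(-5*Y + q)/3 = -(q - 5*Y)/3 = -q/3 + 5*Y/3)
100 + Z(-6, 3)*(-92) = 100 + (-1/3*(-6) + (5/3)*3)*(-92) = 100 + (2 + 5)*(-92) = 100 + 7*(-92) = 100 - 644 = -544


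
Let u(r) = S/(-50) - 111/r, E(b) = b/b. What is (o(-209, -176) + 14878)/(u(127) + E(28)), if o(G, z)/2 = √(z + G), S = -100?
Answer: 944753/135 + 127*I*√385/135 ≈ 6998.2 + 18.459*I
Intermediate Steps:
E(b) = 1
o(G, z) = 2*√(G + z) (o(G, z) = 2*√(z + G) = 2*√(G + z))
u(r) = 2 - 111/r (u(r) = -100/(-50) - 111/r = -100*(-1/50) - 111/r = 2 - 111/r)
(o(-209, -176) + 14878)/(u(127) + E(28)) = (2*√(-209 - 176) + 14878)/((2 - 111/127) + 1) = (2*√(-385) + 14878)/((2 - 111*1/127) + 1) = (2*(I*√385) + 14878)/((2 - 111/127) + 1) = (2*I*√385 + 14878)/(143/127 + 1) = (14878 + 2*I*√385)/(270/127) = (14878 + 2*I*√385)*(127/270) = 944753/135 + 127*I*√385/135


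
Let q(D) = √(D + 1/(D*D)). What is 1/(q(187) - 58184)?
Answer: -72665582/4227973989545 - 187*√1634801/59191635853630 ≈ -1.7191e-5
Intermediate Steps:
q(D) = √(D + D⁻²) (q(D) = √(D + 1/(D²)) = √(D + D⁻²))
1/(q(187) - 58184) = 1/(√(187 + 187⁻²) - 58184) = 1/(√(187 + 1/34969) - 58184) = 1/(√(6539204/34969) - 58184) = 1/(2*√1634801/187 - 58184) = 1/(-58184 + 2*√1634801/187)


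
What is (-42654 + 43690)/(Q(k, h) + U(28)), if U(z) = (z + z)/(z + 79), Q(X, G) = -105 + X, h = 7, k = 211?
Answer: 55426/5699 ≈ 9.7256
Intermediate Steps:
U(z) = 2*z/(79 + z) (U(z) = (2*z)/(79 + z) = 2*z/(79 + z))
(-42654 + 43690)/(Q(k, h) + U(28)) = (-42654 + 43690)/((-105 + 211) + 2*28/(79 + 28)) = 1036/(106 + 2*28/107) = 1036/(106 + 2*28*(1/107)) = 1036/(106 + 56/107) = 1036/(11398/107) = 1036*(107/11398) = 55426/5699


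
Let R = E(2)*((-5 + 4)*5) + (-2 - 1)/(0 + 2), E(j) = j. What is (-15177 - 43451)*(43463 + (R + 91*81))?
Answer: -2979621530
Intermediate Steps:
R = -23/2 (R = 2*((-5 + 4)*5) + (-2 - 1)/(0 + 2) = 2*(-1*5) - 3/2 = 2*(-5) - 3*1/2 = -10 - 3/2 = -23/2 ≈ -11.500)
(-15177 - 43451)*(43463 + (R + 91*81)) = (-15177 - 43451)*(43463 + (-23/2 + 91*81)) = -58628*(43463 + (-23/2 + 7371)) = -58628*(43463 + 14719/2) = -58628*101645/2 = -2979621530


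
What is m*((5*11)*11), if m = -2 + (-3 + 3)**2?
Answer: -1210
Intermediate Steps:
m = -2 (m = -2 + 0**2 = -2 + 0 = -2)
m*((5*11)*11) = -2*5*11*11 = -110*11 = -2*605 = -1210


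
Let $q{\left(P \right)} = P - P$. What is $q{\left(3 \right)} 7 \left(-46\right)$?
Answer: $0$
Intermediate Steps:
$q{\left(P \right)} = 0$
$q{\left(3 \right)} 7 \left(-46\right) = 0 \cdot 7 \left(-46\right) = 0 \left(-46\right) = 0$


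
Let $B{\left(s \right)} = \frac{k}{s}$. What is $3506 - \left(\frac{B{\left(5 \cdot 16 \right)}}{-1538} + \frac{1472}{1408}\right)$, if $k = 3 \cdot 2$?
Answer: $\frac{2371872873}{676720} \approx 3505.0$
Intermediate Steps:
$k = 6$
$B{\left(s \right)} = \frac{6}{s}$
$3506 - \left(\frac{B{\left(5 \cdot 16 \right)}}{-1538} + \frac{1472}{1408}\right) = 3506 - \left(\frac{6 \frac{1}{5 \cdot 16}}{-1538} + \frac{1472}{1408}\right) = 3506 - \left(\frac{6}{80} \left(- \frac{1}{1538}\right) + 1472 \cdot \frac{1}{1408}\right) = 3506 - \left(6 \cdot \frac{1}{80} \left(- \frac{1}{1538}\right) + \frac{23}{22}\right) = 3506 - \left(\frac{3}{40} \left(- \frac{1}{1538}\right) + \frac{23}{22}\right) = 3506 - \left(- \frac{3}{61520} + \frac{23}{22}\right) = 3506 - \frac{707447}{676720} = \frac{2371872873}{676720}$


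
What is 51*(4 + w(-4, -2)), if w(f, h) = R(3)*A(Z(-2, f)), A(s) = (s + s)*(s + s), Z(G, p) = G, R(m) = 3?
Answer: 2652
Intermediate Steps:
A(s) = 4*s**2 (A(s) = (2*s)*(2*s) = 4*s**2)
w(f, h) = 48 (w(f, h) = 3*(4*(-2)**2) = 3*(4*4) = 3*16 = 48)
51*(4 + w(-4, -2)) = 51*(4 + 48) = 51*52 = 2652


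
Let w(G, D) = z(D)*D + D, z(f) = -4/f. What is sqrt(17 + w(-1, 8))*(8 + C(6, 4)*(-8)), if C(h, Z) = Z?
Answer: -24*sqrt(21) ≈ -109.98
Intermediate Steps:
w(G, D) = -4 + D (w(G, D) = (-4/D)*D + D = -4 + D)
sqrt(17 + w(-1, 8))*(8 + C(6, 4)*(-8)) = sqrt(17 + (-4 + 8))*(8 + 4*(-8)) = sqrt(17 + 4)*(8 - 32) = sqrt(21)*(-24) = -24*sqrt(21)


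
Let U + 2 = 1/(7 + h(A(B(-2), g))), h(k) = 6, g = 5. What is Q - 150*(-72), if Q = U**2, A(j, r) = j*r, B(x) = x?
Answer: 1825825/169 ≈ 10804.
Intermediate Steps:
U = -25/13 (U = -2 + 1/(7 + 6) = -2 + 1/13 = -25/13 ≈ -1.9231)
Q = 625/169 (Q = (-25/13)**2 = 625/169 ≈ 3.6982)
Q - 150*(-72) = 625/169 - 150*(-72) = 625/169 + 10800 = 1825825/169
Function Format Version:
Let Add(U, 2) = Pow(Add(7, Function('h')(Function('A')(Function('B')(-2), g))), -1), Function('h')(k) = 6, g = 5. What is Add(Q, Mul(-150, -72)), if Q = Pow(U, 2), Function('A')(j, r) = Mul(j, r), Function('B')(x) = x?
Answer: Rational(1825825, 169) ≈ 10804.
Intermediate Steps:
U = Rational(-25, 13) (U = Add(-2, Pow(Add(7, 6), -1)) = Add(-2, Pow(13, -1)) = Add(-2, Rational(1, 13)) = Rational(-25, 13) ≈ -1.9231)
Q = Rational(625, 169) (Q = Pow(Rational(-25, 13), 2) = Rational(625, 169) ≈ 3.6982)
Add(Q, Mul(-150, -72)) = Add(Rational(625, 169), Mul(-150, -72)) = Add(Rational(625, 169), 10800) = Rational(1825825, 169)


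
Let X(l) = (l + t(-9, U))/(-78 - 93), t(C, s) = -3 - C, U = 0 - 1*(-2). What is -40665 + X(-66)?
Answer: -2317885/57 ≈ -40665.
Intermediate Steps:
U = 2 (U = 0 + 2 = 2)
X(l) = -2/57 - l/171 (X(l) = (l + (-3 - 1*(-9)))/(-78 - 93) = (l + (-3 + 9))/(-171) = (l + 6)*(-1/171) = (6 + l)*(-1/171) = -2/57 - l/171)
-40665 + X(-66) = -40665 + (-2/57 - 1/171*(-66)) = -40665 + (-2/57 + 22/57) = -40665 + 20/57 = -2317885/57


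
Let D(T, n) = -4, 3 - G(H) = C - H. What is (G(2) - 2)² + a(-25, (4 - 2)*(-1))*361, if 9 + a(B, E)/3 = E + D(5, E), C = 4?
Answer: -16244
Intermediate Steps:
G(H) = -1 + H (G(H) = 3 - (4 - H) = 3 + (-4 + H) = -1 + H)
a(B, E) = -39 + 3*E (a(B, E) = -27 + 3*(E - 4) = -27 + 3*(-4 + E) = -27 + (-12 + 3*E) = -39 + 3*E)
(G(2) - 2)² + a(-25, (4 - 2)*(-1))*361 = ((-1 + 2) - 2)² + (-39 + 3*((4 - 2)*(-1)))*361 = (1 - 2)² + (-39 + 3*(2*(-1)))*361 = (-1)² + (-39 + 3*(-2))*361 = 1 + (-39 - 6)*361 = 1 - 45*361 = 1 - 16245 = -16244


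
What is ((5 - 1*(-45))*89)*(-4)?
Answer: -17800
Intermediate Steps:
((5 - 1*(-45))*89)*(-4) = ((5 + 45)*89)*(-4) = (50*89)*(-4) = 4450*(-4) = -17800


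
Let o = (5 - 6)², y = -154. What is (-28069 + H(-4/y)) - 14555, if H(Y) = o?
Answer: -42623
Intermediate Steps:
o = 1 (o = (-1)² = 1)
H(Y) = 1
(-28069 + H(-4/y)) - 14555 = (-28069 + 1) - 14555 = -28068 - 14555 = -42623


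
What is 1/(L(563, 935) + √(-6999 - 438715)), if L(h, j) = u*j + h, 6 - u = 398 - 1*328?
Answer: -59277/3514208443 - I*√445714/3514208443 ≈ -1.6868e-5 - 1.8998e-7*I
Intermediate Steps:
u = -64 (u = 6 - (398 - 1*328) = 6 - (398 - 328) = 6 - 1*70 = 6 - 70 = -64)
L(h, j) = h - 64*j (L(h, j) = -64*j + h = h - 64*j)
1/(L(563, 935) + √(-6999 - 438715)) = 1/((563 - 64*935) + √(-6999 - 438715)) = 1/((563 - 59840) + √(-445714)) = 1/(-59277 + I*√445714)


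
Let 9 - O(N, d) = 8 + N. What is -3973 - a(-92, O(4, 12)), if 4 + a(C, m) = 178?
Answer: -4147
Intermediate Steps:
O(N, d) = 1 - N (O(N, d) = 9 - (8 + N) = 9 + (-8 - N) = 1 - N)
a(C, m) = 174 (a(C, m) = -4 + 178 = 174)
-3973 - a(-92, O(4, 12)) = -3973 - 1*174 = -3973 - 174 = -4147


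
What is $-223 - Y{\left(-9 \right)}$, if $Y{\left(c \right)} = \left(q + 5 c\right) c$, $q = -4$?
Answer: $-664$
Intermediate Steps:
$Y{\left(c \right)} = c \left(-4 + 5 c\right)$ ($Y{\left(c \right)} = \left(-4 + 5 c\right) c = c \left(-4 + 5 c\right)$)
$-223 - Y{\left(-9 \right)} = -223 - - 9 \left(-4 + 5 \left(-9\right)\right) = -223 - - 9 \left(-4 - 45\right) = -223 - \left(-9\right) \left(-49\right) = -223 - 441 = -664$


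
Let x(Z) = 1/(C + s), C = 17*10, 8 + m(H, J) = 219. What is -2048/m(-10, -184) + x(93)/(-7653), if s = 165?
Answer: -5250570451/540952305 ≈ -9.7062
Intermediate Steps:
m(H, J) = 211 (m(H, J) = -8 + 219 = 211)
C = 170
x(Z) = 1/335 (x(Z) = 1/(170 + 165) = 1/335)
-2048/m(-10, -184) + x(93)/(-7653) = -2048/211 + (1/335)/(-7653) = -2048*1/211 + (1/335)*(-1/7653) = -2048/211 - 1/2563755 = -5250570451/540952305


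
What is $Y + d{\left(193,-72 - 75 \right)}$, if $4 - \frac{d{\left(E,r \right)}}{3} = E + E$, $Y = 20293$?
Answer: $19147$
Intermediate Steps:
$d{\left(E,r \right)} = 12 - 6 E$ ($d{\left(E,r \right)} = 12 - 3 \left(E + E\right) = 12 - 3 \cdot 2 E = 12 - 6 E$)
$Y + d{\left(193,-72 - 75 \right)} = 20293 + \left(12 - 1158\right) = 20293 - 1146 = 19147$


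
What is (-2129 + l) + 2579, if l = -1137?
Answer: -687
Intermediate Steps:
(-2129 + l) + 2579 = (-2129 - 1137) + 2579 = -3266 + 2579 = -687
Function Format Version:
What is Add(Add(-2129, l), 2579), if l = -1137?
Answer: -687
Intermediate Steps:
Add(Add(-2129, l), 2579) = Add(Add(-2129, -1137), 2579) = Add(-3266, 2579) = -687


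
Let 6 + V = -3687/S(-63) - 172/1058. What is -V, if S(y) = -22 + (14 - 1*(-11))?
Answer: 653401/529 ≈ 1235.2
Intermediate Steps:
S(y) = 3 (S(y) = -22 + (14 + 11) = -22 + 25 = 3)
V = -653401/529 (V = -6 + (-3687/3 - 172/1058) = -6 + (-3687*⅓ - 172*1/1058) = -6 + (-1229 - 86/529) = -6 - 650227/529 = -653401/529 ≈ -1235.2)
-V = -1*(-653401/529) = 653401/529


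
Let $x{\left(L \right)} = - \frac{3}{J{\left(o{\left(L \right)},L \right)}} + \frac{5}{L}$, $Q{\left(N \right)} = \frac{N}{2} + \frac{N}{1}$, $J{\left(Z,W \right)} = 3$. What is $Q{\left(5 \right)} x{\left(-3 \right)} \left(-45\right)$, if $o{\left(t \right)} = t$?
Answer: $900$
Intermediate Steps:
$Q{\left(N \right)} = \frac{3 N}{2}$ ($Q{\left(N \right)} = N \frac{1}{2} + N 1 = \frac{N}{2} + N = \frac{3 N}{2}$)
$x{\left(L \right)} = -1 + \frac{5}{L}$ ($x{\left(L \right)} = - \frac{3}{3} + \frac{5}{L} = \left(-3\right) \frac{1}{3} + \frac{5}{L} = -1 + \frac{5}{L}$)
$Q{\left(5 \right)} x{\left(-3 \right)} \left(-45\right) = \frac{3}{2} \cdot 5 \frac{5 - -3}{-3} \left(-45\right) = \frac{15 \left(- \frac{5 + 3}{3}\right)}{2} \left(-45\right) = \frac{15 \left(\left(- \frac{1}{3}\right) 8\right)}{2} \left(-45\right) = \frac{15}{2} \left(- \frac{8}{3}\right) \left(-45\right) = \left(-20\right) \left(-45\right) = 900$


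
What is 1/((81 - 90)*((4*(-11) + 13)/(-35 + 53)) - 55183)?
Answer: -2/110335 ≈ -1.8127e-5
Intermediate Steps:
1/((81 - 90)*((4*(-11) + 13)/(-35 + 53)) - 55183) = 1/(-9*(-44 + 13)/18 - 55183) = 1/(-(-279)/18 - 55183) = 1/(-9*(-31/18) - 55183) = 1/(31/2 - 55183) = 1/(-110335/2) = -2/110335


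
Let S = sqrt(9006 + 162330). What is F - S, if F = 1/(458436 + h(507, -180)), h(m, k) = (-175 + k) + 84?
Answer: 1/458165 - 22*sqrt(354) ≈ -413.93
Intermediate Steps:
S = 22*sqrt(354) (S = sqrt(171336) = 22*sqrt(354) ≈ 413.93)
h(m, k) = -91 + k
F = 1/458165 (F = 1/(458436 + (-91 - 180)) = 1/(458436 - 271) = 1/458165 ≈ 2.1826e-6)
F - S = 1/458165 - 22*sqrt(354)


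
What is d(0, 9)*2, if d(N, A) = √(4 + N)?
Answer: 4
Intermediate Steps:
d(0, 9)*2 = √(4 + 0)*2 = √4*2 = 2*2 = 4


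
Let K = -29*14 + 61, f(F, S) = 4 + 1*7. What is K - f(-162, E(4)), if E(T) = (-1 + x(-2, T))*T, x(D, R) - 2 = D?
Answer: -356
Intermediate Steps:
x(D, R) = 2 + D
E(T) = -T (E(T) = (-1 + (2 - 2))*T = (-1 + 0)*T = -T)
f(F, S) = 11 (f(F, S) = 4 + 7 = 11)
K = -345 (K = -406 + 61 = -345)
K - f(-162, E(4)) = -345 - 1*11 = -345 - 11 = -356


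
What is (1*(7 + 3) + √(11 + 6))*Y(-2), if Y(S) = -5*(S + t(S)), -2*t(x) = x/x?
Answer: 125 + 25*√17/2 ≈ 176.54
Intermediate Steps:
t(x) = -½ (t(x) = -x/(2*x) = -½*1 = -½)
Y(S) = 5/2 - 5*S (Y(S) = -5*(S - ½) = -5*(-½ + S) = 5/2 - 5*S)
(1*(7 + 3) + √(11 + 6))*Y(-2) = (1*(7 + 3) + √(11 + 6))*(5/2 - 5*(-2)) = (1*10 + √17)*(5/2 + 10) = (10 + √17)*(25/2) = 125 + 25*√17/2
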